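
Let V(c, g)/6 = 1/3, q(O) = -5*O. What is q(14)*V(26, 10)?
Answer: -140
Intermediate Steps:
V(c, g) = 2 (V(c, g) = 6/3 = 6*(⅓) = 2)
q(14)*V(26, 10) = -5*14*2 = -70*2 = -140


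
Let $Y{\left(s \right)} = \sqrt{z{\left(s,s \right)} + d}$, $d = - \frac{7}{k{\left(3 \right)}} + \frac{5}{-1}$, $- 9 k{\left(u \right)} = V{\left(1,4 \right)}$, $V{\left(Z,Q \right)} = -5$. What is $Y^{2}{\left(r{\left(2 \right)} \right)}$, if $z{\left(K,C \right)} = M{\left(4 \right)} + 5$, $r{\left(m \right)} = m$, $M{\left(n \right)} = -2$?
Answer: $- \frac{73}{5} \approx -14.6$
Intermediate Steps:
$k{\left(u \right)} = \frac{5}{9}$ ($k{\left(u \right)} = \left(- \frac{1}{9}\right) \left(-5\right) = \frac{5}{9}$)
$z{\left(K,C \right)} = 3$ ($z{\left(K,C \right)} = -2 + 5 = 3$)
$d = - \frac{88}{5}$ ($d = - \frac{7}{\frac{5}{9}} + \frac{5}{-1} = \left(-7\right) \frac{9}{5} + 5 \left(-1\right) = - \frac{63}{5} - 5 = - \frac{88}{5} \approx -17.6$)
$Y{\left(s \right)} = \frac{i \sqrt{365}}{5}$ ($Y{\left(s \right)} = \sqrt{3 - \frac{88}{5}} = \sqrt{- \frac{73}{5}} = \frac{i \sqrt{365}}{5}$)
$Y^{2}{\left(r{\left(2 \right)} \right)} = \left(\frac{i \sqrt{365}}{5}\right)^{2} = - \frac{73}{5}$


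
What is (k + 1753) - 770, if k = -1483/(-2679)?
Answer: 2634940/2679 ≈ 983.55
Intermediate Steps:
k = 1483/2679 (k = -1483*(-1/2679) = 1483/2679 ≈ 0.55357)
(k + 1753) - 770 = (1483/2679 + 1753) - 770 = 4697770/2679 - 770 = 2634940/2679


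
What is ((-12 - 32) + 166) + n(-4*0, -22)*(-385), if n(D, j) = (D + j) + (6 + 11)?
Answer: 2047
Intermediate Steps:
n(D, j) = 17 + D + j (n(D, j) = (D + j) + 17 = 17 + D + j)
((-12 - 32) + 166) + n(-4*0, -22)*(-385) = ((-12 - 32) + 166) + (17 - 4*0 - 22)*(-385) = (-44 + 166) + (17 + 0 - 22)*(-385) = 122 - 5*(-385) = 122 + 1925 = 2047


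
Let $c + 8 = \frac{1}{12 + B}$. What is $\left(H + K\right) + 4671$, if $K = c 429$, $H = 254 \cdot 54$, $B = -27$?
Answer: $\frac{74632}{5} \approx 14926.0$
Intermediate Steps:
$H = 13716$
$c = - \frac{121}{15}$ ($c = -8 + \frac{1}{12 - 27} = -8 + \frac{1}{-15} = -8 - \frac{1}{15} = - \frac{121}{15} \approx -8.0667$)
$K = - \frac{17303}{5}$ ($K = \left(- \frac{121}{15}\right) 429 = - \frac{17303}{5} \approx -3460.6$)
$\left(H + K\right) + 4671 = \left(13716 - \frac{17303}{5}\right) + 4671 = \frac{51277}{5} + 4671 = \frac{74632}{5}$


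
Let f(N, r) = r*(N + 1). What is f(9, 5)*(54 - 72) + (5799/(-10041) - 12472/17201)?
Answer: -51889565617/57571747 ≈ -901.30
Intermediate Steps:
f(N, r) = r*(1 + N)
f(9, 5)*(54 - 72) + (5799/(-10041) - 12472/17201) = (5*(1 + 9))*(54 - 72) + (5799/(-10041) - 12472/17201) = (5*10)*(-18) + (5799*(-1/10041) - 12472*1/17201) = 50*(-18) + (-1933/3347 - 12472/17201) = -900 - 74993317/57571747 = -51889565617/57571747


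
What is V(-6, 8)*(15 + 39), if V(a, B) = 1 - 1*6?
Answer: -270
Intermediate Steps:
V(a, B) = -5 (V(a, B) = 1 - 6 = -5)
V(-6, 8)*(15 + 39) = -5*(15 + 39) = -5*54 = -270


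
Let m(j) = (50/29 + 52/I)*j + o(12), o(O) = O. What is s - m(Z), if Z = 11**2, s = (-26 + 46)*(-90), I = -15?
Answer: -696502/435 ≈ -1601.2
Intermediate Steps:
s = -1800 (s = 20*(-90) = -1800)
Z = 121
m(j) = 12 - 758*j/435 (m(j) = (50/29 + 52/(-15))*j + 12 = (50*(1/29) + 52*(-1/15))*j + 12 = (50/29 - 52/15)*j + 12 = -758*j/435 + 12 = 12 - 758*j/435)
s - m(Z) = -1800 - (12 - 758/435*121) = -1800 - (12 - 91718/435) = -1800 - 1*(-86498/435) = -1800 + 86498/435 = -696502/435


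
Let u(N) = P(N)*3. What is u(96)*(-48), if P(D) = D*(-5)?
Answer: 69120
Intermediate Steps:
P(D) = -5*D
u(N) = -15*N (u(N) = -5*N*3 = -15*N)
u(96)*(-48) = -15*96*(-48) = -1440*(-48) = 69120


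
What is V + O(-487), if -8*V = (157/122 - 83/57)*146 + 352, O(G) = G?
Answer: -14684375/27816 ≈ -527.91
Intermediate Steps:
V = -1137983/27816 (V = -((157/122 - 83/57)*146 + 352)/8 = -(-1177/6954*146 + 352)/8 = -(-85921/3477 + 352)/8 = -1/8*1137983/3477 = -1137983/27816 ≈ -40.911)
V + O(-487) = -1137983/27816 - 487 = -14684375/27816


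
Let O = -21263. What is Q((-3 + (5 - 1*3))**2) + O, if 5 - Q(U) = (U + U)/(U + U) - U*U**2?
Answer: -21258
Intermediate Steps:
Q(U) = 4 + U**3 (Q(U) = 5 - ((U + U)/(U + U) - U*U**2) = 5 - ((2*U)/((2*U)) - U**3) = 5 - ((2*U)*(1/(2*U)) - U**3) = 5 - (1 - U**3) = 5 + (-1 + U**3) = 4 + U**3)
Q((-3 + (5 - 1*3))**2) + O = (4 + ((-3 + (5 - 1*3))**2)**3) - 21263 = (4 + ((-3 + (5 - 3))**2)**3) - 21263 = (4 + ((-3 + 2)**2)**3) - 21263 = (4 + ((-1)**2)**3) - 21263 = (4 + 1**3) - 21263 = (4 + 1) - 21263 = 5 - 21263 = -21258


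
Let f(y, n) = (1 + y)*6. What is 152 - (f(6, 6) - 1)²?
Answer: -1529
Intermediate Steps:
f(y, n) = 6 + 6*y
152 - (f(6, 6) - 1)² = 152 - ((6 + 6*6) - 1)² = 152 - ((6 + 36) - 1)² = 152 - (42 - 1)² = 152 - 1*41² = 152 - 1*1681 = 152 - 1681 = -1529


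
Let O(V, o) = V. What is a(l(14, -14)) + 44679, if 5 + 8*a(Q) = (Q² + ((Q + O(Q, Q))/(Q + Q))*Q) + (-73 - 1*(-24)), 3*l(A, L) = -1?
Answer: 402050/9 ≈ 44672.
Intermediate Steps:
l(A, L) = -⅓ (l(A, L) = (⅓)*(-1) = -⅓)
a(Q) = -27/4 + Q/8 + Q²/8 (a(Q) = -5/8 + ((Q² + ((Q + Q)/(Q + Q))*Q) + (-73 - 1*(-24)))/8 = -5/8 + ((Q² + ((2*Q)/((2*Q)))*Q) + (-73 + 24))/8 = -5/8 + ((Q² + ((2*Q)*(1/(2*Q)))*Q) - 49)/8 = -5/8 + ((Q² + 1*Q) - 49)/8 = -5/8 + ((Q² + Q) - 49)/8 = -5/8 + ((Q + Q²) - 49)/8 = -5/8 + (-49 + Q + Q²)/8 = -5/8 + (-49/8 + Q/8 + Q²/8) = -27/4 + Q/8 + Q²/8)
a(l(14, -14)) + 44679 = (-27/4 + (⅛)*(-⅓) + (-⅓)²/8) + 44679 = (-27/4 - 1/24 + (⅛)*(⅑)) + 44679 = (-27/4 - 1/24 + 1/72) + 44679 = -61/9 + 44679 = 402050/9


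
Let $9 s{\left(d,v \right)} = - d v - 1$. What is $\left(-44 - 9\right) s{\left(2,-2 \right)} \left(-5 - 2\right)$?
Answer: $\frac{371}{3} \approx 123.67$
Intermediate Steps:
$s{\left(d,v \right)} = - \frac{1}{9} - \frac{d v}{9}$ ($s{\left(d,v \right)} = \frac{- d v - 1}{9} = \frac{-1 - d v}{9} = - \frac{1}{9} - \frac{d v}{9}$)
$\left(-44 - 9\right) s{\left(2,-2 \right)} \left(-5 - 2\right) = \left(-44 - 9\right) \left(- \frac{1}{9} - \frac{2}{9} \left(-2\right)\right) \left(-5 - 2\right) = - 53 \left(- \frac{1}{9} + \frac{4}{9}\right) \left(-7\right) = - 53 \cdot \frac{1}{3} \left(-7\right) = \left(-53\right) \left(- \frac{7}{3}\right) = \frac{371}{3}$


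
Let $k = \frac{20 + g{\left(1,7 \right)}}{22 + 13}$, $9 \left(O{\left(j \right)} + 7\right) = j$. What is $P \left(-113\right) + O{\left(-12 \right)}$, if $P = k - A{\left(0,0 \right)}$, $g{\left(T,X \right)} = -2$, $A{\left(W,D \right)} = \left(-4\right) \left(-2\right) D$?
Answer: $- \frac{6977}{105} \approx -66.448$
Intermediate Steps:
$O{\left(j \right)} = -7 + \frac{j}{9}$
$A{\left(W,D \right)} = 8 D$
$k = \frac{18}{35}$ ($k = \frac{20 - 2}{22 + 13} = \frac{18}{35} \approx 0.51429$)
$P = \frac{18}{35}$ ($P = \frac{18}{35} - 8 \cdot 0 = \frac{18}{35} - 0 = \frac{18}{35} + 0 = \frac{18}{35} \approx 0.51429$)
$P \left(-113\right) + O{\left(-12 \right)} = \frac{18}{35} \left(-113\right) + \left(-7 + \frac{1}{9} \left(-12\right)\right) = - \frac{2034}{35} - \frac{25}{3} = - \frac{6977}{105}$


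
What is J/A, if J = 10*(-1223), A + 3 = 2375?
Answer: -6115/1186 ≈ -5.1560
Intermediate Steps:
A = 2372 (A = -3 + 2375 = 2372)
J = -12230
J/A = -12230/2372 = -12230*1/2372 = -6115/1186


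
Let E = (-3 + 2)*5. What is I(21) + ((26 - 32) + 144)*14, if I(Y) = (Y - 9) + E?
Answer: 1939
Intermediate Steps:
E = -5 (E = -1*5 = -5)
I(Y) = -14 + Y (I(Y) = (Y - 9) - 5 = (-9 + Y) - 5 = -14 + Y)
I(21) + ((26 - 32) + 144)*14 = (-14 + 21) + ((26 - 32) + 144)*14 = 7 + (-6 + 144)*14 = 7 + 138*14 = 7 + 1932 = 1939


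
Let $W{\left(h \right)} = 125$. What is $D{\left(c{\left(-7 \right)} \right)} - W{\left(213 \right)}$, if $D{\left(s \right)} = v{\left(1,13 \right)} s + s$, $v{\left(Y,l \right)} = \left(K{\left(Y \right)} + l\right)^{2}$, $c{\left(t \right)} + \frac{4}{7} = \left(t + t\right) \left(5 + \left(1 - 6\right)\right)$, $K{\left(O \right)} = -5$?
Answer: $- \frac{1135}{7} \approx -162.14$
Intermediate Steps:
$c{\left(t \right)} = - \frac{4}{7}$ ($c{\left(t \right)} = - \frac{4}{7} + \left(t + t\right) \left(5 + \left(1 - 6\right)\right) = - \frac{4}{7} + 2 t \left(5 + \left(1 - 6\right)\right) = - \frac{4}{7} + 2 t \left(5 - 5\right) = - \frac{4}{7} + 2 t 0 = - \frac{4}{7} + 0 = - \frac{4}{7}$)
$v{\left(Y,l \right)} = \left(-5 + l\right)^{2}$
$D{\left(s \right)} = 65 s$ ($D{\left(s \right)} = \left(-5 + 13\right)^{2} s + s = 8^{2} s + s = 64 s + s = 65 s$)
$D{\left(c{\left(-7 \right)} \right)} - W{\left(213 \right)} = 65 \left(- \frac{4}{7}\right) - 125 = - \frac{260}{7} - 125 = - \frac{1135}{7}$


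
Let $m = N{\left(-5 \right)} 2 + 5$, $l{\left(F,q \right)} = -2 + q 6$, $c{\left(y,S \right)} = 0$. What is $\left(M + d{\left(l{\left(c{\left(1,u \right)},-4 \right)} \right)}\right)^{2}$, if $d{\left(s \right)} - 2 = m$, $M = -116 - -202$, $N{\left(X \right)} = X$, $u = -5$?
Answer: $6889$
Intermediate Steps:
$l{\left(F,q \right)} = -2 + 6 q$
$m = -5$ ($m = \left(-5\right) 2 + 5 = -10 + 5 = -5$)
$M = 86$ ($M = -116 + 202 = 86$)
$d{\left(s \right)} = -3$ ($d{\left(s \right)} = 2 - 5 = -3$)
$\left(M + d{\left(l{\left(c{\left(1,u \right)},-4 \right)} \right)}\right)^{2} = \left(86 - 3\right)^{2} = 83^{2} = 6889$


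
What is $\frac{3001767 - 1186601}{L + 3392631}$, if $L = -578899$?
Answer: $\frac{907583}{1406866} \approx 0.64511$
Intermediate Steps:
$\frac{3001767 - 1186601}{L + 3392631} = \frac{3001767 - 1186601}{-578899 + 3392631} = \frac{1815166}{2813732} = 1815166 \cdot \frac{1}{2813732} = \frac{907583}{1406866}$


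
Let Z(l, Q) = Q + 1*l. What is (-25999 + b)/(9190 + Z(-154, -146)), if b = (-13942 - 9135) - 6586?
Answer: -27831/4445 ≈ -6.2612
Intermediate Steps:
Z(l, Q) = Q + l
b = -29663 (b = -23077 - 6586 = -29663)
(-25999 + b)/(9190 + Z(-154, -146)) = (-25999 - 29663)/(9190 + (-146 - 154)) = -55662/(9190 - 300) = -55662/8890 = -55662*1/8890 = -27831/4445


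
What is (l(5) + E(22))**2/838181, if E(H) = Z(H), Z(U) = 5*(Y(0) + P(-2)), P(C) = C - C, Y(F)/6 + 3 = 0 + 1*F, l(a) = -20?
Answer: 12100/838181 ≈ 0.014436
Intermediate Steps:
Y(F) = -18 + 6*F (Y(F) = -18 + 6*(0 + 1*F) = -18 + 6*(0 + F) = -18 + 6*F)
P(C) = 0
Z(U) = -90 (Z(U) = 5*((-18 + 6*0) + 0) = 5*((-18 + 0) + 0) = 5*(-18 + 0) = 5*(-18) = -90)
E(H) = -90
(l(5) + E(22))**2/838181 = (-20 - 90)**2/838181 = (-110)**2*(1/838181) = 12100*(1/838181) = 12100/838181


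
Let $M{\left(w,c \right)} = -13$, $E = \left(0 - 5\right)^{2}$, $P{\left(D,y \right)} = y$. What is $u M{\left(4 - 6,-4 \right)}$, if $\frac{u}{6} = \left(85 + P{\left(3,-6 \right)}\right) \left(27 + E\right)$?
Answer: $-320424$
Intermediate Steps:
$E = 25$ ($E = \left(-5\right)^{2} = 25$)
$u = 24648$ ($u = 6 \left(85 - 6\right) \left(27 + 25\right) = 6 \cdot 79 \cdot 52 = 6 \cdot 4108 = 24648$)
$u M{\left(4 - 6,-4 \right)} = 24648 \left(-13\right) = -320424$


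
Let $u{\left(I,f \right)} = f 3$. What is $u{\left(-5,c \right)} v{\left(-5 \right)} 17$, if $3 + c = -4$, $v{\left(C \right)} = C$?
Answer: $1785$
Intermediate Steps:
$c = -7$ ($c = -3 - 4 = -7$)
$u{\left(I,f \right)} = 3 f$
$u{\left(-5,c \right)} v{\left(-5 \right)} 17 = 3 \left(-7\right) \left(-5\right) 17 = \left(-21\right) \left(-5\right) 17 = 105 \cdot 17 = 1785$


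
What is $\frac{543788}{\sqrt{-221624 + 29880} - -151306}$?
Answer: $\frac{20569596782}{5723424345} - \frac{2175152 i \sqrt{749}}{5723424345} \approx 3.5939 - 0.010401 i$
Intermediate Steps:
$\frac{543788}{\sqrt{-221624 + 29880} - -151306} = \frac{543788}{\sqrt{-191744} + 151306} = \frac{543788}{16 i \sqrt{749} + 151306} = \frac{543788}{151306 + 16 i \sqrt{749}}$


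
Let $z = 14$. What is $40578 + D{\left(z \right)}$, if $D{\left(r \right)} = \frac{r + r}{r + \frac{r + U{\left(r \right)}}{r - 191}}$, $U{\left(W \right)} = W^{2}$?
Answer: $\frac{1095665}{27} \approx 40580.0$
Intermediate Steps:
$D{\left(r \right)} = \frac{2 r}{r + \frac{r + r^{2}}{-191 + r}}$ ($D{\left(r \right)} = \frac{r + r}{r + \frac{r + r^{2}}{r - 191}} = \frac{2 r}{r + \frac{r + r^{2}}{-191 + r}}$)
$40578 + D{\left(z \right)} = 40578 + \frac{-191 + 14}{-95 + 14} = 40578 + \frac{1}{-81} \left(-177\right) = 40578 - - \frac{59}{27} = 40578 + \frac{59}{27} = \frac{1095665}{27}$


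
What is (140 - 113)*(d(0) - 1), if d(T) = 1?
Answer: 0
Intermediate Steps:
(140 - 113)*(d(0) - 1) = (140 - 113)*(1 - 1) = 27*0 = 0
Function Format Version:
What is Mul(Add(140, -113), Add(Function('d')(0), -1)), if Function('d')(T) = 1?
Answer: 0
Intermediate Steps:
Mul(Add(140, -113), Add(Function('d')(0), -1)) = Mul(Add(140, -113), Add(1, -1)) = Mul(27, 0) = 0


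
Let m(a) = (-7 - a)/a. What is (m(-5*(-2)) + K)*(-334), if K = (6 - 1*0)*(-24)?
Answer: 243319/5 ≈ 48664.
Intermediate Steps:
m(a) = (-7 - a)/a
K = -144 (K = (6 + 0)*(-24) = 6*(-24) = -144)
(m(-5*(-2)) + K)*(-334) = ((-7 - (-5)*(-2))/((-5*(-2))) - 144)*(-334) = ((-7 - 1*10)/10 - 144)*(-334) = ((-7 - 10)/10 - 144)*(-334) = ((⅒)*(-17) - 144)*(-334) = (-17/10 - 144)*(-334) = -1457/10*(-334) = 243319/5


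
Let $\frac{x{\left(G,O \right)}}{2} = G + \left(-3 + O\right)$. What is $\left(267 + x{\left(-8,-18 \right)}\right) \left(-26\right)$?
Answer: $-5434$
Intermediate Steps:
$x{\left(G,O \right)} = -6 + 2 G + 2 O$ ($x{\left(G,O \right)} = 2 \left(G + \left(-3 + O\right)\right) = 2 \left(-3 + G + O\right) = -6 + 2 G + 2 O$)
$\left(267 + x{\left(-8,-18 \right)}\right) \left(-26\right) = \left(267 + \left(-6 + 2 \left(-8\right) + 2 \left(-18\right)\right)\right) \left(-26\right) = \left(267 - 58\right) \left(-26\right) = 209 \left(-26\right) = -5434$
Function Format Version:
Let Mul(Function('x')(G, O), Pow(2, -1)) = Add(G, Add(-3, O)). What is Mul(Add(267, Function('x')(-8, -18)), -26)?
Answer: -5434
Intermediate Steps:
Function('x')(G, O) = Add(-6, Mul(2, G), Mul(2, O)) (Function('x')(G, O) = Mul(2, Add(G, Add(-3, O))) = Mul(2, Add(-3, G, O)) = Add(-6, Mul(2, G), Mul(2, O)))
Mul(Add(267, Function('x')(-8, -18)), -26) = Mul(Add(267, Add(-6, Mul(2, -8), Mul(2, -18))), -26) = Mul(Add(267, Add(-6, -16, -36)), -26) = Mul(Add(267, -58), -26) = Mul(209, -26) = -5434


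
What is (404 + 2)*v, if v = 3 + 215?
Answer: 88508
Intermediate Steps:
v = 218
(404 + 2)*v = (404 + 2)*218 = 406*218 = 88508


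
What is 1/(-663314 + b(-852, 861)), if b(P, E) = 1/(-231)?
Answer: -231/153225535 ≈ -1.5076e-6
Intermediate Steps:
b(P, E) = -1/231
1/(-663314 + b(-852, 861)) = 1/(-663314 - 1/231) = 1/(-153225535/231) = -231/153225535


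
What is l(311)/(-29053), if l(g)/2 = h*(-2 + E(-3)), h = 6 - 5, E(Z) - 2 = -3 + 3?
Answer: 0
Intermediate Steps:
E(Z) = 2 (E(Z) = 2 + (-3 + 3) = 2 + 0 = 2)
h = 1
l(g) = 0 (l(g) = 2*(1*(-2 + 2)) = 2*(1*0) = 2*0 = 0)
l(311)/(-29053) = 0/(-29053) = 0*(-1/29053) = 0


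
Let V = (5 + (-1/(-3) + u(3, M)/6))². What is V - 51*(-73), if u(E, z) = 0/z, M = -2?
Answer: 33763/9 ≈ 3751.4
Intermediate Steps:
u(E, z) = 0
V = 256/9 (V = (5 + (-1/(-3) + 0/6))² = (5 + (-1*(-⅓) + 0*(⅙)))² = (5 + (⅓ + 0))² = (5 + ⅓)² = (16/3)² = 256/9 ≈ 28.444)
V - 51*(-73) = 256/9 - 51*(-73) = 256/9 + 3723 = 33763/9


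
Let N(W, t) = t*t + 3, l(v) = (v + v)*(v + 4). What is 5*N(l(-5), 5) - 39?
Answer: 101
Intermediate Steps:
l(v) = 2*v*(4 + v) (l(v) = (2*v)*(4 + v) = 2*v*(4 + v))
N(W, t) = 3 + t² (N(W, t) = t² + 3 = 3 + t²)
5*N(l(-5), 5) - 39 = 5*(3 + 5²) - 39 = 5*(3 + 25) - 39 = 5*28 - 39 = 140 - 39 = 101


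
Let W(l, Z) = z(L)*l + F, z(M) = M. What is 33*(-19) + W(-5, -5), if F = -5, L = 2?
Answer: -642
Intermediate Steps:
W(l, Z) = -5 + 2*l (W(l, Z) = 2*l - 5 = -5 + 2*l)
33*(-19) + W(-5, -5) = 33*(-19) + (-5 + 2*(-5)) = -627 + (-5 - 10) = -627 - 15 = -642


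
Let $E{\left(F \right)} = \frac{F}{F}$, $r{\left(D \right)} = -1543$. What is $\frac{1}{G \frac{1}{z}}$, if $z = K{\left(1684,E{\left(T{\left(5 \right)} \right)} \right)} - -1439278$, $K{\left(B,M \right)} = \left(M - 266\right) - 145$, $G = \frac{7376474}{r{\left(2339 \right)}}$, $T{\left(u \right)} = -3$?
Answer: $- \frac{1110086662}{3688237} \approx -300.98$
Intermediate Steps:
$E{\left(F \right)} = 1$
$G = - \frac{7376474}{1543}$ ($G = \frac{7376474}{-1543} = 7376474 \left(- \frac{1}{1543}\right) = - \frac{7376474}{1543} \approx -4780.6$)
$K{\left(B,M \right)} = -411 + M$ ($K{\left(B,M \right)} = \left(-266 + M\right) - 145 = -411 + M$)
$z = 1438868$ ($z = \left(-411 + 1\right) - -1439278 = -410 + 1439278 = 1438868$)
$\frac{1}{G \frac{1}{z}} = \frac{1}{\left(- \frac{7376474}{1543}\right) \frac{1}{1438868}} = \frac{1}{- \frac{3688237}{1110086662}} = - \frac{1110086662}{3688237}$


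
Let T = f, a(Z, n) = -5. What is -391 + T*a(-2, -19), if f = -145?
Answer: 334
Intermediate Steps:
T = -145
-391 + T*a(-2, -19) = -391 - 145*(-5) = -391 + 725 = 334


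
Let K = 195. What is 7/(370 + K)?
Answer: 7/565 ≈ 0.012389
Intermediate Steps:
7/(370 + K) = 7/(370 + 195) = 7/565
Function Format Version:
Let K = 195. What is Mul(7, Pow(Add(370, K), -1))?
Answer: Rational(7, 565) ≈ 0.012389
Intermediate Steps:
Mul(7, Pow(Add(370, K), -1)) = Mul(7, Pow(Add(370, 195), -1)) = Mul(7, Pow(565, -1)) = Mul(7, Rational(1, 565)) = Rational(7, 565)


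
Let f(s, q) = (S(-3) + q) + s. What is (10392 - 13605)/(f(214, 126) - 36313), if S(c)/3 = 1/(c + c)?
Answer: 6426/71947 ≈ 0.089316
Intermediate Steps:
S(c) = 3/(2*c) (S(c) = 3/(c + c) = 3/((2*c)) = 3*(1/(2*c)) = 3/(2*c))
f(s, q) = -½ + q + s (f(s, q) = ((3/2)/(-3) + q) + s = ((3/2)*(-⅓) + q) + s = (-½ + q) + s = -½ + q + s)
(10392 - 13605)/(f(214, 126) - 36313) = (10392 - 13605)/((-½ + 126 + 214) - 36313) = -3213/(679/2 - 36313) = -3213/(-71947/2) = -3213*(-2/71947) = 6426/71947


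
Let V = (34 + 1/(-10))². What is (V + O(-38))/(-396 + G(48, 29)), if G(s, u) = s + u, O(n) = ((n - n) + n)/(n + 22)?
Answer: -230317/63800 ≈ -3.6100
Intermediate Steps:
O(n) = n/(22 + n) (O(n) = (0 + n)/(22 + n) = n/(22 + n))
V = 114921/100 (V = (34 - ⅒)² = (339/10)² = 114921/100 ≈ 1149.2)
(V + O(-38))/(-396 + G(48, 29)) = (114921/100 - 38/(22 - 38))/(-396 + (48 + 29)) = (114921/100 - 38/(-16))/(-396 + 77) = (114921/100 - 38*(-1/16))/(-319) = (114921/100 + 19/8)*(-1/319) = (230317/200)*(-1/319) = -230317/63800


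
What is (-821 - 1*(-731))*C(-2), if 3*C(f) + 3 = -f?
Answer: 30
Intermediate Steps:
C(f) = -1 - f/3 (C(f) = -1 + (-f)/3 = -1 - f/3)
(-821 - 1*(-731))*C(-2) = (-821 - 1*(-731))*(-1 - 1/3*(-2)) = (-821 + 731)*(-1 + 2/3) = -90*(-1/3) = 30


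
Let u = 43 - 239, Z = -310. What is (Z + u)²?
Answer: 256036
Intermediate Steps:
u = -196
(Z + u)² = (-310 - 196)² = (-506)² = 256036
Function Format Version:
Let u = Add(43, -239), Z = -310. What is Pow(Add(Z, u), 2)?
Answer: 256036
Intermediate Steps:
u = -196
Pow(Add(Z, u), 2) = Pow(Add(-310, -196), 2) = Pow(-506, 2) = 256036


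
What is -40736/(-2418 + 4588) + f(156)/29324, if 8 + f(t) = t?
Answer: -149277663/7954135 ≈ -18.767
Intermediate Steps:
f(t) = -8 + t
-40736/(-2418 + 4588) + f(156)/29324 = -40736/(-2418 + 4588) + (-8 + 156)/29324 = -40736/2170 + 148*(1/29324) = -40736*1/2170 + 37/7331 = -20368/1085 + 37/7331 = -149277663/7954135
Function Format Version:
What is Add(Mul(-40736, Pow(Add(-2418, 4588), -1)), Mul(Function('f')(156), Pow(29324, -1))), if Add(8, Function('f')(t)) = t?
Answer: Rational(-149277663, 7954135) ≈ -18.767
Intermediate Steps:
Function('f')(t) = Add(-8, t)
Add(Mul(-40736, Pow(Add(-2418, 4588), -1)), Mul(Function('f')(156), Pow(29324, -1))) = Add(Mul(-40736, Pow(Add(-2418, 4588), -1)), Mul(Add(-8, 156), Pow(29324, -1))) = Add(Mul(-40736, Pow(2170, -1)), Mul(148, Rational(1, 29324))) = Add(Mul(-40736, Rational(1, 2170)), Rational(37, 7331)) = Add(Rational(-20368, 1085), Rational(37, 7331)) = Rational(-149277663, 7954135)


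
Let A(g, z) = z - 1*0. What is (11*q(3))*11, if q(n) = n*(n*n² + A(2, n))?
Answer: 10890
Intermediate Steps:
A(g, z) = z (A(g, z) = z + 0 = z)
q(n) = n*(n + n³) (q(n) = n*(n*n² + n) = n*(n³ + n) = n*(n + n³))
(11*q(3))*11 = (11*(3² + 3⁴))*11 = (11*(9 + 81))*11 = (11*90)*11 = 990*11 = 10890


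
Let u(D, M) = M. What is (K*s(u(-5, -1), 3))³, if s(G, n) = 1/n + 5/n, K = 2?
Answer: 64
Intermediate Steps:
s(G, n) = 6/n (s(G, n) = 1/n + 5/n = 6/n)
(K*s(u(-5, -1), 3))³ = (2*(6/3))³ = (2*(6*(⅓)))³ = (2*2)³ = 4³ = 64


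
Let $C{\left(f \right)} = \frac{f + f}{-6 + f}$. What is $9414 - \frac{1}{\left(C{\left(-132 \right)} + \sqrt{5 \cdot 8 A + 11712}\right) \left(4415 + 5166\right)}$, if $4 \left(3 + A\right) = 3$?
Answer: $\frac{25197770541340}{2676627421} - \frac{529 \sqrt{11622}}{58885803262} \approx 9414.0$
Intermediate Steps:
$A = - \frac{9}{4}$ ($A = -3 + \frac{1}{4} \cdot 3 = -3 + \frac{3}{4} = - \frac{9}{4} \approx -2.25$)
$C{\left(f \right)} = \frac{2 f}{-6 + f}$
$9414 - \frac{1}{\left(C{\left(-132 \right)} + \sqrt{5 \cdot 8 A + 11712}\right) \left(4415 + 5166\right)} = 9414 - \frac{1}{\left(2 \left(-132\right) \frac{1}{-6 - 132} + \sqrt{5 \cdot 8 \left(- \frac{9}{4}\right) + 11712}\right) \left(4415 + 5166\right)} = 9414 - \frac{1}{\left(2 \left(-132\right) \frac{1}{-138} + \sqrt{40 \left(- \frac{9}{4}\right) + 11712}\right) 9581} = 9414 - \frac{1}{\left(2 \left(-132\right) \left(- \frac{1}{138}\right) + \sqrt{-90 + 11712}\right) 9581} = 9414 - \frac{1}{\left(\frac{44}{23} + \sqrt{11622}\right) 9581} = 9414 - \frac{1}{\frac{421564}{23} + 9581 \sqrt{11622}}$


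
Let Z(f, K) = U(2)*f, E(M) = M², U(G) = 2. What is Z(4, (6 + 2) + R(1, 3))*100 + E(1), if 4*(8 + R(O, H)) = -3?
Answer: 801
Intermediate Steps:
R(O, H) = -35/4 (R(O, H) = -8 + (¼)*(-3) = -8 - ¾ = -35/4)
Z(f, K) = 2*f
Z(4, (6 + 2) + R(1, 3))*100 + E(1) = (2*4)*100 + 1² = 8*100 + 1 = 800 + 1 = 801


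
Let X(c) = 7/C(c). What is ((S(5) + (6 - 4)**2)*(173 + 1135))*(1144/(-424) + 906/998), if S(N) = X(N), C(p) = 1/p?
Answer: -2415316176/26447 ≈ -91327.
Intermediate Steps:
X(c) = 7*c (X(c) = 7/(1/c) = 7*c)
S(N) = 7*N
((S(5) + (6 - 4)**2)*(173 + 1135))*(1144/(-424) + 906/998) = ((7*5 + (6 - 4)**2)*(173 + 1135))*(1144/(-424) + 906/998) = ((35 + 2**2)*1308)*(1144*(-1/424) + 906*(1/998)) = ((35 + 4)*1308)*(-143/53 + 453/499) = (39*1308)*(-47348/26447) = 51012*(-47348/26447) = -2415316176/26447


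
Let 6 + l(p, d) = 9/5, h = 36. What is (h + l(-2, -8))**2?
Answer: 25281/25 ≈ 1011.2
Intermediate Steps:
l(p, d) = -21/5 (l(p, d) = -6 + 9/5 = -21/5)
(h + l(-2, -8))**2 = (36 - 21/5)**2 = (159/5)**2 = 25281/25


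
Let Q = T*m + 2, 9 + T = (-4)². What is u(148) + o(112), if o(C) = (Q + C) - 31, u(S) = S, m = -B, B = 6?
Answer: 189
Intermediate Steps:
T = 7 (T = -9 + (-4)² = -9 + 16 = 7)
m = -6 (m = -1*6 = -6)
Q = -40 (Q = 7*(-6) + 2 = -42 + 2 = -40)
o(C) = -71 + C (o(C) = (-40 + C) - 31 = -71 + C)
u(148) + o(112) = 148 + (-71 + 112) = 148 + 41 = 189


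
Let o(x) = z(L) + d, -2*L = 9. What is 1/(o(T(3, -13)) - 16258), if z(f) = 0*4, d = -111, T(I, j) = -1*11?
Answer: -1/16369 ≈ -6.1091e-5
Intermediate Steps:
L = -9/2 (L = -½*9 = -9/2 ≈ -4.5000)
T(I, j) = -11
z(f) = 0
o(x) = -111 (o(x) = 0 - 111 = -111)
1/(o(T(3, -13)) - 16258) = 1/(-111 - 16258) = 1/(-16369) = -1/16369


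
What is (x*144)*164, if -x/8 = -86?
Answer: 16247808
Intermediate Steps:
x = 688 (x = -8*(-86) = 688)
(x*144)*164 = (688*144)*164 = 99072*164 = 16247808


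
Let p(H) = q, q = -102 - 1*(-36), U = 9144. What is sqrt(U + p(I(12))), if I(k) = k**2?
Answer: sqrt(9078) ≈ 95.279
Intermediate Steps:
q = -66 (q = -102 + 36 = -66)
p(H) = -66
sqrt(U + p(I(12))) = sqrt(9144 - 66) = sqrt(9078)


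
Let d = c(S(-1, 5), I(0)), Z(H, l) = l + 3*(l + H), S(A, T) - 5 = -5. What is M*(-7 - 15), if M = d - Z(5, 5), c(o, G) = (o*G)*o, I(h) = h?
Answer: 770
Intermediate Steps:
S(A, T) = 0 (S(A, T) = 5 - 5 = 0)
c(o, G) = G*o² (c(o, G) = (G*o)*o = G*o²)
Z(H, l) = 3*H + 4*l (Z(H, l) = l + 3*(H + l) = l + (3*H + 3*l) = 3*H + 4*l)
d = 0 (d = 0*0² = 0*0 = 0)
M = -35 (M = 0 - (3*5 + 4*5) = 0 - (15 + 20) = 0 - 1*35 = 0 - 35 = -35)
M*(-7 - 15) = -35*(-7 - 15) = -35*(-22) = 770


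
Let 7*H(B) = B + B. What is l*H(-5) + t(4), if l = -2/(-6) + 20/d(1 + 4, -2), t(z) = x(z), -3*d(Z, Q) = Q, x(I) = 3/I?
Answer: -511/12 ≈ -42.583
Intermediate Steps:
d(Z, Q) = -Q/3
t(z) = 3/z
H(B) = 2*B/7 (H(B) = (B + B)/7 = (2*B)/7 = 2*B/7)
l = 91/3 (l = -2/(-6) + 20/((-⅓*(-2))) = -2*(-⅙) + 20/(⅔) = ⅓ + 20*(3/2) = ⅓ + 30 = 91/3 ≈ 30.333)
l*H(-5) + t(4) = 91*((2/7)*(-5))/3 + 3/4 = (91/3)*(-10/7) + 3*(¼) = -130/3 + ¾ = -511/12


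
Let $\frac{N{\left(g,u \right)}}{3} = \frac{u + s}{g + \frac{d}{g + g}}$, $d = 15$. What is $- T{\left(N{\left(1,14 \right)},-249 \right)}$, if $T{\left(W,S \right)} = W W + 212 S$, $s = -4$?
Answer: $\frac{15252132}{289} \approx 52776.0$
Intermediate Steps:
$N{\left(g,u \right)} = \frac{3 \left(-4 + u\right)}{g + \frac{15}{2 g}}$ ($N{\left(g,u \right)} = 3 \frac{u - 4}{g + \frac{15}{g + g}} = 3 \frac{-4 + u}{g + \frac{15}{2 g}} = \frac{3 \left(-4 + u\right)}{g + \frac{15}{2 g}}$)
$T{\left(W,S \right)} = W^{2} + 212 S$
$- T{\left(N{\left(1,14 \right)},-249 \right)} = - (\left(6 \cdot 1 \frac{1}{15 + 2 \cdot 1^{2}} \left(-4 + 14\right)\right)^{2} + 212 \left(-249\right)) = - (\left(6 \cdot 1 \frac{1}{15 + 2 \cdot 1} \cdot 10\right)^{2} - 52788) = - (\left(6 \cdot 1 \frac{1}{15 + 2} \cdot 10\right)^{2} - 52788) = - (\left(6 \cdot 1 \cdot \frac{1}{17} \cdot 10\right)^{2} - 52788) = - (\left(\frac{60}{17}\right)^{2} - 52788) = - (\frac{3600}{289} - 52788) = \left(-1\right) \left(- \frac{15252132}{289}\right) = \frac{15252132}{289}$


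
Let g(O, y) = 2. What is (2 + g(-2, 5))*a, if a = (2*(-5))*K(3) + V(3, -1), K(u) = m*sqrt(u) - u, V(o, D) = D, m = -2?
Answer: 116 + 80*sqrt(3) ≈ 254.56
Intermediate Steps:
K(u) = -u - 2*sqrt(u) (K(u) = -2*sqrt(u) - u = -u - 2*sqrt(u))
a = 29 + 20*sqrt(3) (a = (2*(-5))*(-1*3 - 2*sqrt(3)) - 1 = -10*(-3 - 2*sqrt(3)) - 1 = (30 + 20*sqrt(3)) - 1 = 29 + 20*sqrt(3) ≈ 63.641)
(2 + g(-2, 5))*a = (2 + 2)*(29 + 20*sqrt(3)) = 4*(29 + 20*sqrt(3)) = 116 + 80*sqrt(3)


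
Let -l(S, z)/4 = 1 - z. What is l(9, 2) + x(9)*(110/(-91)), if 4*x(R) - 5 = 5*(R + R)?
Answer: -4497/182 ≈ -24.709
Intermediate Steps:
l(S, z) = -4 + 4*z (l(S, z) = -4*(1 - z) = -4 + 4*z)
x(R) = 5/4 + 5*R/2 (x(R) = 5/4 + (5*(R + R))/4 = 5/4 + (5*(2*R))/4 = 5/4 + (10*R)/4 = 5/4 + 5*R/2)
l(9, 2) + x(9)*(110/(-91)) = (-4 + 4*2) + (5/4 + (5/2)*9)*(110/(-91)) = (-4 + 8) + (5/4 + 45/2)*(110*(-1/91)) = 4 + (95/4)*(-110/91) = 4 - 5225/182 = -4497/182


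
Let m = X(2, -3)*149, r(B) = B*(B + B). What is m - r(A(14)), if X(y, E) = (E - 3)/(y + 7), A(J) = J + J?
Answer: -5002/3 ≈ -1667.3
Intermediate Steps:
A(J) = 2*J
X(y, E) = (-3 + E)/(7 + y)
r(B) = 2*B**2 (r(B) = B*(2*B) = 2*B**2)
m = -298/3 (m = ((-3 - 3)/(7 + 2))*149 = (-6/9)*149 = ((1/9)*(-6))*149 = -2/3*149 = -298/3 ≈ -99.333)
m - r(A(14)) = -298/3 - 2*(2*14)**2 = -298/3 - 2*28**2 = -298/3 - 2*784 = -298/3 - 1*1568 = -298/3 - 1568 = -5002/3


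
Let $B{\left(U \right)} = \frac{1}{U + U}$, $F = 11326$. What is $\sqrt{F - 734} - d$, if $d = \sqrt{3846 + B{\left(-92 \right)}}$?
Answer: $4 \sqrt{662} - \frac{\sqrt{32552498}}{92} \approx 40.901$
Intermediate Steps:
$B{\left(U \right)} = \frac{1}{2 U}$
$d = \frac{\sqrt{32552498}}{92}$ ($d = \sqrt{3846 + \frac{1}{2 \left(-92\right)}} = \sqrt{3846 + \frac{1}{2} \left(- \frac{1}{92}\right)} = \sqrt{3846 - \frac{1}{184}} = \sqrt{\frac{707663}{184}} = \frac{\sqrt{32552498}}{92} \approx 62.016$)
$\sqrt{F - 734} - d = \sqrt{11326 - 734} - \frac{\sqrt{32552498}}{92} = \sqrt{10592} - \frac{\sqrt{32552498}}{92} = 4 \sqrt{662} - \frac{\sqrt{32552498}}{92}$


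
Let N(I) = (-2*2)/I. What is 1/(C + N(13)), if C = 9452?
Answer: 13/122872 ≈ 0.00010580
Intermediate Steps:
N(I) = -4/I
1/(C + N(13)) = 1/(9452 - 4/13) = 1/(122872/13) = 13/122872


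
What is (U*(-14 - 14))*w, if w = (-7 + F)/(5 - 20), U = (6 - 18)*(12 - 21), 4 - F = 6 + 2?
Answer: -11088/5 ≈ -2217.6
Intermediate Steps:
F = -4 (F = 4 - (6 + 2) = 4 - 1*8 = 4 - 8 = -4)
U = 108 (U = -12*(-9) = 108)
w = 11/15 (w = (-7 - 4)/(5 - 20) = -11/(-15) = -11*(-1/15) = 11/15 ≈ 0.73333)
(U*(-14 - 14))*w = (108*(-14 - 14))*(11/15) = (108*(-28))*(11/15) = -3024*11/15 = -11088/5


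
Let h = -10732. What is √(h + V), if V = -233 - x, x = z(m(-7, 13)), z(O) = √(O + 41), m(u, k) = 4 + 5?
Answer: √(-10965 - 5*√2) ≈ 104.75*I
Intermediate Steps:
m(u, k) = 9
z(O) = √(41 + O)
x = 5*√2 (x = √(41 + 9) = √50 = 5*√2 ≈ 7.0711)
V = -233 - 5*√2 ≈ -240.07
√(h + V) = √(-10732 + (-233 - 5*√2)) = √(-10965 - 5*√2)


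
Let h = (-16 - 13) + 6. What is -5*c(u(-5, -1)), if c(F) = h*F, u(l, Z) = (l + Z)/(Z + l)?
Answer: 115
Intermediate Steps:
h = -23 (h = -29 + 6 = -23)
u(l, Z) = 1 (u(l, Z) = (Z + l)/(Z + l) = 1)
c(F) = -23*F
-5*c(u(-5, -1)) = -(-115) = -5*(-23) = 115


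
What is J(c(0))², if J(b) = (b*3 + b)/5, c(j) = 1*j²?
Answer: 0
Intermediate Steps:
c(j) = j²
J(b) = 4*b/5 (J(b) = (3*b + b)*(⅕) = (4*b)*(⅕) = 4*b/5)
J(c(0))² = ((⅘)*0²)² = ((⅘)*0)² = 0² = 0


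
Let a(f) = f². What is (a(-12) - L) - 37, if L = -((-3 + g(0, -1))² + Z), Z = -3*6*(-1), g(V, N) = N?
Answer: 141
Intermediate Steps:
Z = 18 (Z = -18*(-1) = 18)
L = -34 (L = -((-3 - 1)² + 18) = -((-4)² + 18) = -(16 + 18) = -1*34 = -34)
(a(-12) - L) - 37 = ((-12)² - 1*(-34)) - 37 = (144 + 34) - 37 = 178 - 37 = 141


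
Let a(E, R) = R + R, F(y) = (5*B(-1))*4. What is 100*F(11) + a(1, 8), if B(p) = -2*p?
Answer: 4016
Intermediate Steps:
F(y) = 40 (F(y) = (5*(-2*(-1)))*4 = (5*2)*4 = 10*4 = 40)
a(E, R) = 2*R
100*F(11) + a(1, 8) = 100*40 + 2*8 = 4000 + 16 = 4016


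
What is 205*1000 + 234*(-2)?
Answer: 204532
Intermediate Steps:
205*1000 + 234*(-2) = 205000 - 468 = 204532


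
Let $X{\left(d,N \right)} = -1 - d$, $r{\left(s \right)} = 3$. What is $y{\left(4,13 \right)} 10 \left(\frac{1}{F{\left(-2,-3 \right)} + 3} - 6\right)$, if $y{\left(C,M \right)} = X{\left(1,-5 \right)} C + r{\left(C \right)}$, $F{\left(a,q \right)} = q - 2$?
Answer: $325$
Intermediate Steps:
$F{\left(a,q \right)} = -2 + q$
$y{\left(C,M \right)} = 3 - 2 C$ ($y{\left(C,M \right)} = \left(-1 - 1\right) C + 3 = - 2 C + 3 = 3 - 2 C$)
$y{\left(4,13 \right)} 10 \left(\frac{1}{F{\left(-2,-3 \right)} + 3} - 6\right) = \left(3 - 8\right) 10 \left(\frac{1}{\left(-2 - 3\right) + 3} - 6\right) = \left(3 - 8\right) 10 \left(\frac{1}{-5 + 3} - 6\right) = - 5 \cdot 10 \left(\frac{1}{-2} - 6\right) = - 5 \cdot 10 \left(- \frac{1}{2} - 6\right) = - 5 \cdot 10 \left(- \frac{13}{2}\right) = \left(-5\right) \left(-65\right) = 325$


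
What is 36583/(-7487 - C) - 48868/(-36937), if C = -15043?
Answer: 1720512879/279095972 ≈ 6.1646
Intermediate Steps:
36583/(-7487 - C) - 48868/(-36937) = 36583/(-7487 - 1*(-15043)) - 48868/(-36937) = 36583/(-7487 + 15043) - 48868*(-1/36937) = 36583/7556 + 48868/36937 = 1720512879/279095972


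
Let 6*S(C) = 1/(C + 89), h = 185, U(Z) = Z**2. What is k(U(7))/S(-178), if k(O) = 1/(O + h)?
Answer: -89/39 ≈ -2.2821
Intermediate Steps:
k(O) = 1/(185 + O) (k(O) = 1/(O + 185) = 1/(185 + O))
S(C) = 1/(6*(89 + C)) (S(C) = 1/(6*(C + 89)) = 1/(6*(89 + C)))
k(U(7))/S(-178) = 1/((185 + 7**2)*((1/(6*(89 - 178))))) = 1/((185 + 49)*(((1/6)/(-89)))) = 1/(234*(((1/6)*(-1/89)))) = 1/(234*(-1/534)) = (1/234)*(-534) = -89/39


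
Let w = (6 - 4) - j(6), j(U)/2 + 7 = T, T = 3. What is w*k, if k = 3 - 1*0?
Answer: 30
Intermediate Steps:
j(U) = -8 (j(U) = -14 + 2*3 = -14 + 6 = -8)
w = 10 (w = (6 - 4) - 1*(-8) = 2 + 8 = 10)
k = 3 (k = 3 + 0 = 3)
w*k = 10*3 = 30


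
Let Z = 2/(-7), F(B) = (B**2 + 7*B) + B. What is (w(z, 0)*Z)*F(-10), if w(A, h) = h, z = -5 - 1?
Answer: 0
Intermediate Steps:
z = -6
F(B) = B**2 + 8*B
Z = -2/7 (Z = 2*(-1/7) = -2/7 ≈ -0.28571)
(w(z, 0)*Z)*F(-10) = (0*(-2/7))*(-10*(8 - 10)) = 0*(-10*(-2)) = 0*20 = 0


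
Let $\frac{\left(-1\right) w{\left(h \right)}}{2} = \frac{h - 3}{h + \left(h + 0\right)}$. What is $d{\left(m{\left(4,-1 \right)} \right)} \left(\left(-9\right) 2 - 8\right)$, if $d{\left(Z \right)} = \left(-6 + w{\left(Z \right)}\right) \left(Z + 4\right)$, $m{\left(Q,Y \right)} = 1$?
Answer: $520$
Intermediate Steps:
$w{\left(h \right)} = - \frac{-3 + h}{h}$ ($w{\left(h \right)} = - 2 \frac{h - 3}{h + \left(h + 0\right)} = - 2 \frac{-3 + h}{h + h} = - 2 \frac{-3 + h}{2 h} = - \frac{-3 + h}{h}$)
$d{\left(Z \right)} = \left(-6 + \frac{3 - Z}{Z}\right) \left(4 + Z\right)$ ($d{\left(Z \right)} = \left(-6 + \frac{3 - Z}{Z}\right) \left(Z + 4\right) = \left(-6 + \frac{3 - Z}{Z}\right) \left(4 + Z\right)$)
$d{\left(m{\left(4,-1 \right)} \right)} \left(\left(-9\right) 2 - 8\right) = \left(-25 - 7 + \frac{12}{1}\right) \left(\left(-9\right) 2 - 8\right) = \left(-25 - 7 + 12 \cdot 1\right) \left(-18 - 8\right) = \left(-25 - 7 + 12\right) \left(-26\right) = \left(-20\right) \left(-26\right) = 520$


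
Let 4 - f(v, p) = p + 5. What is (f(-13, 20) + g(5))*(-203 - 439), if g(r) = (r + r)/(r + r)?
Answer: 12840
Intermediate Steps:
f(v, p) = -1 - p (f(v, p) = 4 - (p + 5) = 4 - (5 + p) = 4 + (-5 - p) = -1 - p)
g(r) = 1 (g(r) = (2*r)/((2*r)) = (2*r)*(1/(2*r)) = 1)
(f(-13, 20) + g(5))*(-203 - 439) = ((-1 - 1*20) + 1)*(-203 - 439) = ((-1 - 20) + 1)*(-642) = (-21 + 1)*(-642) = -20*(-642) = 12840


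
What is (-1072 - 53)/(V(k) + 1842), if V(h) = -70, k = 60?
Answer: -1125/1772 ≈ -0.63488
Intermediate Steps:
(-1072 - 53)/(V(k) + 1842) = (-1072 - 53)/(-70 + 1842) = -1125/1772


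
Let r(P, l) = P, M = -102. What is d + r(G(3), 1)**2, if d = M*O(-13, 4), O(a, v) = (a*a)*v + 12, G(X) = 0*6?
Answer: -70176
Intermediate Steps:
G(X) = 0
O(a, v) = 12 + v*a**2 (O(a, v) = a**2*v + 12 = v*a**2 + 12 = 12 + v*a**2)
d = -70176 (d = -102*(12 + 4*(-13)**2) = -102*(12 + 4*169) = -102*(12 + 676) = -102*688 = -70176)
d + r(G(3), 1)**2 = -70176 + 0**2 = -70176 + 0 = -70176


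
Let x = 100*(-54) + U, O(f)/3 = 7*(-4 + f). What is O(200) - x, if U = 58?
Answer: 9458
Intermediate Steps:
O(f) = -84 + 21*f (O(f) = 3*(7*(-4 + f)) = 3*(-28 + 7*f) = -84 + 21*f)
x = -5342 (x = 100*(-54) + 58 = -5400 + 58 = -5342)
O(200) - x = (-84 + 21*200) - 1*(-5342) = (-84 + 4200) + 5342 = 4116 + 5342 = 9458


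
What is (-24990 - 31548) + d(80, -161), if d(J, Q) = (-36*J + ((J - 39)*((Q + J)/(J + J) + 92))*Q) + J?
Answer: -106126119/160 ≈ -6.6329e+5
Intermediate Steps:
d(J, Q) = -35*J + Q*(-39 + J)*(92 + (J + Q)/(2*J)) (d(J, Q) = (-36*J + ((-39 + J)*((J + Q)/((2*J)) + 92))*Q) + J = (-36*J + ((-39 + J)*((J + Q)*(1/(2*J)) + 92))*Q) + J = (-36*J + ((-39 + J)*((J + Q)/(2*J) + 92))*Q) + J = (-36*J + ((-39 + J)*(92 + (J + Q)/(2*J)))*Q) + J = (-36*J + Q*(-39 + J)*(92 + (J + Q)/(2*J))) + J = -35*J + Q*(-39 + J)*(92 + (J + Q)/(2*J)))
(-24990 - 31548) + d(80, -161) = (-24990 - 31548) + (1/2)*(-39*(-161)**2 + 80*((-161)**2 - 7215*(-161) - 70*80 + 185*80*(-161)))/80 = -56538 + (1/2)*(1/80)*(-39*25921 + 80*(25921 + 1161615 - 5600 - 2382800)) = -56538 + (1/2)*(1/80)*(-1010919 + 80*(-1200864)) = -56538 + (1/2)*(1/80)*(-1010919 - 96069120) = -56538 + (1/2)*(1/80)*(-97080039) = -56538 - 97080039/160 = -106126119/160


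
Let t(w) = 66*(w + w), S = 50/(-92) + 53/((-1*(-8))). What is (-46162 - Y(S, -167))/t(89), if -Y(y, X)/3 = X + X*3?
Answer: -24083/5874 ≈ -4.0999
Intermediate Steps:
S = 1119/184 (S = 50*(-1/92) + 53/8 = -25/46 + 53*(⅛) = -25/46 + 53/8 = 1119/184 ≈ 6.0815)
t(w) = 132*w (t(w) = 66*(2*w) = 132*w)
Y(y, X) = -12*X (Y(y, X) = -3*(X + X*3) = -3*(X + 3*X) = -12*X)
(-46162 - Y(S, -167))/t(89) = (-46162 - (-12)*(-167))/((132*89)) = (-46162 - 1*2004)/11748 = (-46162 - 2004)*(1/11748) = -48166*1/11748 = -24083/5874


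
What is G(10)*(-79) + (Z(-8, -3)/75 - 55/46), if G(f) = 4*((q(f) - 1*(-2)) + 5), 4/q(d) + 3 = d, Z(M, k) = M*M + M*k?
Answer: -57781139/24150 ≈ -2392.6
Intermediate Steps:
Z(M, k) = M² + M*k
q(d) = 4/(-3 + d)
G(f) = 28 + 16/(-3 + f) (G(f) = 4*((4/(-3 + f) - 1*(-2)) + 5) = 4*((4/(-3 + f) + 2) + 5) = 4*((2 + 4/(-3 + f)) + 5) = 4*(7 + 4/(-3 + f)) = 28 + 16/(-3 + f))
G(10)*(-79) + (Z(-8, -3)/75 - 55/46) = (4*(-17 + 7*10)/(-3 + 10))*(-79) + (-8*(-8 - 3)/75 - 55/46) = (4*(-17 + 70)/7)*(-79) + (-8*(-11)*(1/75) - 55*1/46) = (4*(⅐)*53)*(-79) + (88*(1/75) - 55/46) = (212/7)*(-79) + (88/75 - 55/46) = -16748/7 - 77/3450 = -57781139/24150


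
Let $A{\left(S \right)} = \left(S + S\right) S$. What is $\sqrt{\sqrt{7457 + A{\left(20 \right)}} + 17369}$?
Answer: $\sqrt{17369 + \sqrt{8257}} \approx 132.14$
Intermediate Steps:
$A{\left(S \right)} = 2 S^{2}$ ($A{\left(S \right)} = 2 S S = 2 S^{2}$)
$\sqrt{\sqrt{7457 + A{\left(20 \right)}} + 17369} = \sqrt{\sqrt{7457 + 2 \cdot 20^{2}} + 17369} = \sqrt{\sqrt{7457 + 2 \cdot 400} + 17369} = \sqrt{\sqrt{7457 + 800} + 17369} = \sqrt{\sqrt{8257} + 17369} = \sqrt{17369 + \sqrt{8257}}$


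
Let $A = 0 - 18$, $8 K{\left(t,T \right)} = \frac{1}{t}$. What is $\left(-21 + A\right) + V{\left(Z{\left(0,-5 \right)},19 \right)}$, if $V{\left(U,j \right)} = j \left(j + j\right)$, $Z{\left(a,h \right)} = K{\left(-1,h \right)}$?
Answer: $683$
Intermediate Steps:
$K{\left(t,T \right)} = \frac{1}{8 t}$
$Z{\left(a,h \right)} = - \frac{1}{8}$ ($Z{\left(a,h \right)} = \frac{1}{8 \left(-1\right)} = \frac{1}{8} \left(-1\right) = - \frac{1}{8}$)
$V{\left(U,j \right)} = 2 j^{2}$ ($V{\left(U,j \right)} = j 2 j = 2 j^{2}$)
$A = -18$ ($A = 0 - 18 = -18$)
$\left(-21 + A\right) + V{\left(Z{\left(0,-5 \right)},19 \right)} = \left(-21 - 18\right) + 2 \cdot 19^{2} = -39 + 2 \cdot 361 = -39 + 722 = 683$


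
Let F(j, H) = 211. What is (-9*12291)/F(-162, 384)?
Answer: -110619/211 ≈ -524.26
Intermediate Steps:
(-9*12291)/F(-162, 384) = -9*12291/211 = -110619*1/211 = -110619/211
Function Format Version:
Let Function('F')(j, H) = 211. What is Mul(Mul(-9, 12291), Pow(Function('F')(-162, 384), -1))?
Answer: Rational(-110619, 211) ≈ -524.26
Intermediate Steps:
Mul(Mul(-9, 12291), Pow(Function('F')(-162, 384), -1)) = Mul(Mul(-9, 12291), Pow(211, -1)) = Mul(-110619, Rational(1, 211)) = Rational(-110619, 211)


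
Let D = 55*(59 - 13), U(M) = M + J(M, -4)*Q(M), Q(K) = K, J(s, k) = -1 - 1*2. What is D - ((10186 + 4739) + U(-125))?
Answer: -12645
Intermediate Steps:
J(s, k) = -3 (J(s, k) = -1 - 2 = -3)
U(M) = -2*M (U(M) = M - 3*M = -2*M)
D = 2530 (D = 55*46 = 2530)
D - ((10186 + 4739) + U(-125)) = 2530 - ((10186 + 4739) - 2*(-125)) = 2530 - (14925 + 250) = 2530 - 1*15175 = 2530 - 15175 = -12645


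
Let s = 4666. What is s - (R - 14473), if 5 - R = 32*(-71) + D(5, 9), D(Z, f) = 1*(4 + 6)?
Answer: 16872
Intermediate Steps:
D(Z, f) = 10 (D(Z, f) = 1*10 = 10)
R = 2267 (R = 5 - (32*(-71) + 10) = 5 - (-2272 + 10) = 5 - 1*(-2262) = 5 + 2262 = 2267)
s - (R - 14473) = 4666 - (2267 - 14473) = 4666 - 1*(-12206) = 4666 + 12206 = 16872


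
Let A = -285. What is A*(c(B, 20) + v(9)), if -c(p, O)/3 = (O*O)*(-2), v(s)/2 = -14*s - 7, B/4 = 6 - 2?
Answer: -608190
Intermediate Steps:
B = 16 (B = 4*(6 - 2) = 4*4 = 16)
v(s) = -14 - 28*s (v(s) = 2*(-14*s - 7) = 2*(-7 - 14*s) = -14 - 28*s)
c(p, O) = 6*O² (c(p, O) = -3*O*O*(-2) = -3*O²*(-2) = -(-6)*O² = 6*O²)
A*(c(B, 20) + v(9)) = -285*(6*20² + (-14 - 28*9)) = -285*(6*400 + (-14 - 252)) = -285*(2400 - 266) = -285*2134 = -608190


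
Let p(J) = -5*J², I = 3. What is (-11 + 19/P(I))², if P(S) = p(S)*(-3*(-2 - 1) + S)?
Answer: 35509681/291600 ≈ 121.78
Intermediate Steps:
P(S) = -5*S²*(9 + S) (P(S) = (-5*S²)*(-3*(-2 - 1) + S) = (-5*S²)*(-3*(-3) + S) = (-5*S²)*(9 + S) = -5*S²*(9 + S))
(-11 + 19/P(I))² = (-11 + 19/((5*3²*(-9 - 1*3))))² = (-11 + 19/((5*9*(-9 - 3))))² = (-11 + 19/((5*9*(-12))))² = (-11 + 19/(-540))² = (-11 + 19*(-1/540))² = (-11 - 19/540)² = (-5959/540)² = 35509681/291600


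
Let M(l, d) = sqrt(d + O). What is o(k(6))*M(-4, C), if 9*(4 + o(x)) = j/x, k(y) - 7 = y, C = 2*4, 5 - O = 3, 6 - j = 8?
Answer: -470*sqrt(10)/117 ≈ -12.703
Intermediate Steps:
j = -2 (j = 6 - 1*8 = 6 - 8 = -2)
O = 2 (O = 5 - 1*3 = 5 - 3 = 2)
C = 8
M(l, d) = sqrt(2 + d) (M(l, d) = sqrt(d + 2) = sqrt(2 + d))
k(y) = 7 + y
o(x) = -4 - 2/(9*x) (o(x) = -4 + (-2/x)/9 = -4 - 2/(9*x))
o(k(6))*M(-4, C) = (-4 - 2/(9*(7 + 6)))*sqrt(2 + 8) = (-4 - 2/9/13)*sqrt(10) = (-4 - 2/9*1/13)*sqrt(10) = (-4 - 2/117)*sqrt(10) = -470*sqrt(10)/117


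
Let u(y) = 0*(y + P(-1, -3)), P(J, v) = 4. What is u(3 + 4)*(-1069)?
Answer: 0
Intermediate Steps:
u(y) = 0 (u(y) = 0*(y + 4) = 0*(4 + y) = 0)
u(3 + 4)*(-1069) = 0*(-1069) = 0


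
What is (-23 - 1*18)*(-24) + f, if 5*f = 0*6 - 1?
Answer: 4919/5 ≈ 983.80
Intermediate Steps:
f = -1/5 (f = (0*6 - 1)/5 = (0 - 1)/5 = (1/5)*(-1) = -1/5 ≈ -0.20000)
(-23 - 1*18)*(-24) + f = (-23 - 1*18)*(-24) - 1/5 = (-23 - 18)*(-24) - 1/5 = -41*(-24) - 1/5 = 984 - 1/5 = 4919/5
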